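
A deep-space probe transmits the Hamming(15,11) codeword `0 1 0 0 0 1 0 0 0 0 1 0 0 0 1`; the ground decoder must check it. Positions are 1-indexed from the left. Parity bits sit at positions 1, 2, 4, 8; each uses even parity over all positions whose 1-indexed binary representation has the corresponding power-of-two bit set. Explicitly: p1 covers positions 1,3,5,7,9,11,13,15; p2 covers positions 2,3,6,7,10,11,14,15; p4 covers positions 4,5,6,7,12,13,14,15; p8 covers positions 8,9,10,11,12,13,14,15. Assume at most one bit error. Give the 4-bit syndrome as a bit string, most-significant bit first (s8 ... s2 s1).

s1: b1⊕b3⊕b5⊕b7⊕b9⊕b11⊕b13⊕b15 = 0⊕0⊕0⊕0⊕0⊕1⊕0⊕1 = 0
s2: b2⊕b3⊕b6⊕b7⊕b10⊕b11⊕b14⊕b15 = 1⊕0⊕1⊕0⊕0⊕1⊕0⊕1 = 0
s4: b4⊕b5⊕b6⊕b7⊕b12⊕b13⊕b14⊕b15 = 0⊕0⊕1⊕0⊕0⊕0⊕0⊕1 = 0
s8: b8⊕b9⊕b10⊕b11⊕b12⊕b13⊕b14⊕b15 = 0⊕0⊕0⊕1⊕0⊕0⊕0⊕1 = 0
Syndrome (s8...s1) = 0000 → position 0 (no error).

0000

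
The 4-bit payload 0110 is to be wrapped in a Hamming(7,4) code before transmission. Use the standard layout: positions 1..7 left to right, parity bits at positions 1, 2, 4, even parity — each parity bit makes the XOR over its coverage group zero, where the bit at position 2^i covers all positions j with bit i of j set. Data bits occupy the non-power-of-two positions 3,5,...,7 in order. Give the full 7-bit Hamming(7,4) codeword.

1100110

Place data bits at non-power-of-two positions: b3=0, b5=1, b6=1, b7=0.
p1 = XOR of data positions {3,5,7} = 0⊕1⊕0 = 1
p2 = XOR of data positions {3,6,7} = 0⊕1⊕0 = 1
p4 = XOR of data positions {5,6,7} = 1⊕1⊕0 = 0
Codeword b1..b7 = 1100110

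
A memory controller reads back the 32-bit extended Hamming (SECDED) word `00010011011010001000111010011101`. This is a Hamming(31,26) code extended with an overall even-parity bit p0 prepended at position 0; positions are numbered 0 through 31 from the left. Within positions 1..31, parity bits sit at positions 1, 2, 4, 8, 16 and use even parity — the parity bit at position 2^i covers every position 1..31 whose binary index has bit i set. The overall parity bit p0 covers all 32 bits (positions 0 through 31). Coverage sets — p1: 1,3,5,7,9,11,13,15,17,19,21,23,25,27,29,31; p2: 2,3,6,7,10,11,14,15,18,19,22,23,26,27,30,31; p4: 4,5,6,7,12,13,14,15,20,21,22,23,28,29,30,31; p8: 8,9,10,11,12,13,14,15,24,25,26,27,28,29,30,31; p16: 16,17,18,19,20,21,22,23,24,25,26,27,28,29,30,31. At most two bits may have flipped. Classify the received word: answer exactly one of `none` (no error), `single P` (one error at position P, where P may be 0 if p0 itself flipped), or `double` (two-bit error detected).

single 23

s1: b1⊕b3⊕b5⊕b7⊕b9⊕b11⊕b13⊕b15⊕b17⊕b19⊕b21⊕b23⊕b25⊕b27⊕b29⊕b31 = 0⊕1⊕0⊕1⊕1⊕0⊕0⊕0⊕0⊕0⊕1⊕0⊕0⊕1⊕1⊕1 = 1
s2: b2⊕b3⊕b6⊕b7⊕b10⊕b11⊕b14⊕b15⊕b18⊕b19⊕b22⊕b23⊕b26⊕b27⊕b30⊕b31 = 0⊕1⊕1⊕1⊕1⊕0⊕0⊕0⊕0⊕0⊕1⊕0⊕0⊕1⊕0⊕1 = 1
s4: b4⊕b5⊕b6⊕b7⊕b12⊕b13⊕b14⊕b15⊕b20⊕b21⊕b22⊕b23⊕b28⊕b29⊕b30⊕b31 = 0⊕0⊕1⊕1⊕1⊕0⊕0⊕0⊕1⊕1⊕1⊕0⊕1⊕1⊕0⊕1 = 1
s8: b8⊕b9⊕b10⊕b11⊕b12⊕b13⊕b14⊕b15⊕b24⊕b25⊕b26⊕b27⊕b28⊕b29⊕b30⊕b31 = 0⊕1⊕1⊕0⊕1⊕0⊕0⊕0⊕1⊕0⊕0⊕1⊕1⊕1⊕0⊕1 = 0
s16: b16⊕b17⊕b18⊕b19⊕b20⊕b21⊕b22⊕b23⊕b24⊕b25⊕b26⊕b27⊕b28⊕b29⊕b30⊕b31 = 1⊕0⊕0⊕0⊕1⊕1⊕1⊕0⊕1⊕0⊕0⊕1⊕1⊕1⊕0⊕1 = 1
Syndrome (s16...s1) = 10111 → position 23.
Overall parity (XOR of all 32 bits, including p0): 0⊕0⊕0⊕1⊕0⊕0⊕1⊕1⊕0⊕1⊕1⊕0⊕1⊕0⊕0⊕0⊕1⊕0⊕0⊕0⊕1⊕1⊕1⊕0⊕1⊕0⊕0⊕1⊕1⊕1⊕0⊕1 = 1
Overall=1, syndrome position=23 → single-bit error at position 23.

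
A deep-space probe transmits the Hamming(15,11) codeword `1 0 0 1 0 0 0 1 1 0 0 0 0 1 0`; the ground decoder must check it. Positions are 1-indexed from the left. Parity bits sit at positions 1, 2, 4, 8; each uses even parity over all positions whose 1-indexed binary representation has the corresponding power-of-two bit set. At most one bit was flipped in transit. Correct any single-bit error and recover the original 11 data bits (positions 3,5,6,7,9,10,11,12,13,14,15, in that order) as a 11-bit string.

00001100010

s1: b1⊕b3⊕b5⊕b7⊕b9⊕b11⊕b13⊕b15 = 1⊕0⊕0⊕0⊕1⊕0⊕0⊕0 = 0
s2: b2⊕b3⊕b6⊕b7⊕b10⊕b11⊕b14⊕b15 = 0⊕0⊕0⊕0⊕0⊕0⊕1⊕0 = 1
s4: b4⊕b5⊕b6⊕b7⊕b12⊕b13⊕b14⊕b15 = 1⊕0⊕0⊕0⊕0⊕0⊕1⊕0 = 0
s8: b8⊕b9⊕b10⊕b11⊕b12⊕b13⊕b14⊕b15 = 1⊕1⊕0⊕0⊕0⊕0⊕1⊕0 = 1
Syndrome (s8...s1) = 1010 → position 10.
Flip bit 10: corrected codeword = 100100011100010
Data bits at positions 3,5,6,7,9,10,11,12,13,14,15: 00001100010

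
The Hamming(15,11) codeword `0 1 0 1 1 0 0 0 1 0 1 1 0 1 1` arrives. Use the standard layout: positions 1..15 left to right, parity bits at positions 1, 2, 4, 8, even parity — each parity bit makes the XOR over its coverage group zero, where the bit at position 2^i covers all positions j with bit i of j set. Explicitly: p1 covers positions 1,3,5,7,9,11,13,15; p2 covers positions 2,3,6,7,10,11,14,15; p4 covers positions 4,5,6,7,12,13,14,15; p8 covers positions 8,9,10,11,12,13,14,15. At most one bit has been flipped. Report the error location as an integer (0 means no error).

12

s1: b1⊕b3⊕b5⊕b7⊕b9⊕b11⊕b13⊕b15 = 0⊕0⊕1⊕0⊕1⊕1⊕0⊕1 = 0
s2: b2⊕b3⊕b6⊕b7⊕b10⊕b11⊕b14⊕b15 = 1⊕0⊕0⊕0⊕0⊕1⊕1⊕1 = 0
s4: b4⊕b5⊕b6⊕b7⊕b12⊕b13⊕b14⊕b15 = 1⊕1⊕0⊕0⊕1⊕0⊕1⊕1 = 1
s8: b8⊕b9⊕b10⊕b11⊕b12⊕b13⊕b14⊕b15 = 0⊕1⊕0⊕1⊕1⊕0⊕1⊕1 = 1
Syndrome (s8...s1) = 1100 → position 12.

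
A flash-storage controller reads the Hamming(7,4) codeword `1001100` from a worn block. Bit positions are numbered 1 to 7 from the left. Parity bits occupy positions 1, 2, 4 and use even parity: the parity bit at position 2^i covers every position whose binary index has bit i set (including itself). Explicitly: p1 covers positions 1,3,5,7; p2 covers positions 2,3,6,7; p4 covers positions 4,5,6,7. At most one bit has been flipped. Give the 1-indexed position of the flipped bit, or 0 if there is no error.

s1: b1⊕b3⊕b5⊕b7 = 1⊕0⊕1⊕0 = 0
s2: b2⊕b3⊕b6⊕b7 = 0⊕0⊕0⊕0 = 0
s4: b4⊕b5⊕b6⊕b7 = 1⊕1⊕0⊕0 = 0
Syndrome (s4...s1) = 000 → position 0 (no error).

0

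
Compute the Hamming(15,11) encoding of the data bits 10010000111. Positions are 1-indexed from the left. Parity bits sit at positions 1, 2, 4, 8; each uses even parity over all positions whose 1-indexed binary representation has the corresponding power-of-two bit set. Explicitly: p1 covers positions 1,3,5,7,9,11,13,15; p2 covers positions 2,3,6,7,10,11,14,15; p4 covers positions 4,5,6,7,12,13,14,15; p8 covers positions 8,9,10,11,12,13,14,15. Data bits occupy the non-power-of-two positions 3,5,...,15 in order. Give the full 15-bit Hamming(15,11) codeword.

001000110000111

Place data bits at non-power-of-two positions: b3=1, b5=0, b6=0, b7=1, b9=0, b10=0, b11=0, b12=0, b13=1, b14=1, b15=1.
p1 = XOR of data positions {3,5,7,9,11,13,15} = 1⊕0⊕1⊕0⊕0⊕1⊕1 = 0
p2 = XOR of data positions {3,6,7,10,11,14,15} = 1⊕0⊕1⊕0⊕0⊕1⊕1 = 0
p4 = XOR of data positions {5,6,7,12,13,14,15} = 0⊕0⊕1⊕0⊕1⊕1⊕1 = 0
p8 = XOR of data positions {9,10,11,12,13,14,15} = 0⊕0⊕0⊕0⊕1⊕1⊕1 = 1
Codeword b1..b15 = 001000110000111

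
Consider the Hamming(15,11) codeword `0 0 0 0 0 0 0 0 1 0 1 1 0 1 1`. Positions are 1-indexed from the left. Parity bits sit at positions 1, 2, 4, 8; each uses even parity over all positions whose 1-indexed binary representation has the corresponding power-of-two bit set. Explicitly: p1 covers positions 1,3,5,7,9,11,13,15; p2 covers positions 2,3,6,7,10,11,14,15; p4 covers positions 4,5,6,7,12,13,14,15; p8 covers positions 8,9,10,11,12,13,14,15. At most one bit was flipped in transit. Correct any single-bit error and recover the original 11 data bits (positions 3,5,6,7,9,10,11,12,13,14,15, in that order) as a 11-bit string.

s1: b1⊕b3⊕b5⊕b7⊕b9⊕b11⊕b13⊕b15 = 0⊕0⊕0⊕0⊕1⊕1⊕0⊕1 = 1
s2: b2⊕b3⊕b6⊕b7⊕b10⊕b11⊕b14⊕b15 = 0⊕0⊕0⊕0⊕0⊕1⊕1⊕1 = 1
s4: b4⊕b5⊕b6⊕b7⊕b12⊕b13⊕b14⊕b15 = 0⊕0⊕0⊕0⊕1⊕0⊕1⊕1 = 1
s8: b8⊕b9⊕b10⊕b11⊕b12⊕b13⊕b14⊕b15 = 0⊕1⊕0⊕1⊕1⊕0⊕1⊕1 = 1
Syndrome (s8...s1) = 1111 → position 15.
Flip bit 15: corrected codeword = 000000001011010
Data bits at positions 3,5,6,7,9,10,11,12,13,14,15: 00001011010

00001011010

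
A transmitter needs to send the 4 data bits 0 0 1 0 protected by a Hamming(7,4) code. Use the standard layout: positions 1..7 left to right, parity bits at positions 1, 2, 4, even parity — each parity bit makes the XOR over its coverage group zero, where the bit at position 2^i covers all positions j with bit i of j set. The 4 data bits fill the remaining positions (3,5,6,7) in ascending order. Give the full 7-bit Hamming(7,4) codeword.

Place data bits at non-power-of-two positions: b3=0, b5=0, b6=1, b7=0.
p1 = XOR of data positions {3,5,7} = 0⊕0⊕0 = 0
p2 = XOR of data positions {3,6,7} = 0⊕1⊕0 = 1
p4 = XOR of data positions {5,6,7} = 0⊕1⊕0 = 1
Codeword b1..b7 = 0101010

0101010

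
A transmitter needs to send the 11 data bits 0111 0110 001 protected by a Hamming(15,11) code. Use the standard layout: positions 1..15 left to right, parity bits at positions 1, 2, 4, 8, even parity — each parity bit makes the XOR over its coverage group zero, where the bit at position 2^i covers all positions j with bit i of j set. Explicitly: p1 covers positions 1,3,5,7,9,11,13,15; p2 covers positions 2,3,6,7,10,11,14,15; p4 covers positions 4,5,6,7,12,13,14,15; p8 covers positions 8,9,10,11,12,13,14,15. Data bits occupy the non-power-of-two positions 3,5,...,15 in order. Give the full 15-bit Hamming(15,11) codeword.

Place data bits at non-power-of-two positions: b3=0, b5=1, b6=1, b7=1, b9=0, b10=1, b11=1, b12=0, b13=0, b14=0, b15=1.
p1 = XOR of data positions {3,5,7,9,11,13,15} = 0⊕1⊕1⊕0⊕1⊕0⊕1 = 0
p2 = XOR of data positions {3,6,7,10,11,14,15} = 0⊕1⊕1⊕1⊕1⊕0⊕1 = 1
p4 = XOR of data positions {5,6,7,12,13,14,15} = 1⊕1⊕1⊕0⊕0⊕0⊕1 = 0
p8 = XOR of data positions {9,10,11,12,13,14,15} = 0⊕1⊕1⊕0⊕0⊕0⊕1 = 1
Codeword b1..b15 = 010011110110001

010011110110001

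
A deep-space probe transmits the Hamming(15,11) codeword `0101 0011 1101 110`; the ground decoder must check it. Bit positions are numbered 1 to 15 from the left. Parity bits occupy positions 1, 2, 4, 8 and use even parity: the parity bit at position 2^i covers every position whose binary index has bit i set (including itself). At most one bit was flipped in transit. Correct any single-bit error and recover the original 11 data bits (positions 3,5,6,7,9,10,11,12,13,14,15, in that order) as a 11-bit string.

s1: b1⊕b3⊕b5⊕b7⊕b9⊕b11⊕b13⊕b15 = 0⊕0⊕0⊕1⊕1⊕0⊕1⊕0 = 1
s2: b2⊕b3⊕b6⊕b7⊕b10⊕b11⊕b14⊕b15 = 1⊕0⊕0⊕1⊕1⊕0⊕1⊕0 = 0
s4: b4⊕b5⊕b6⊕b7⊕b12⊕b13⊕b14⊕b15 = 1⊕0⊕0⊕1⊕1⊕1⊕1⊕0 = 1
s8: b8⊕b9⊕b10⊕b11⊕b12⊕b13⊕b14⊕b15 = 1⊕1⊕1⊕0⊕1⊕1⊕1⊕0 = 0
Syndrome (s8...s1) = 0101 → position 5.
Flip bit 5: corrected codeword = 010110111101110
Data bits at positions 3,5,6,7,9,10,11,12,13,14,15: 01011101110

01011101110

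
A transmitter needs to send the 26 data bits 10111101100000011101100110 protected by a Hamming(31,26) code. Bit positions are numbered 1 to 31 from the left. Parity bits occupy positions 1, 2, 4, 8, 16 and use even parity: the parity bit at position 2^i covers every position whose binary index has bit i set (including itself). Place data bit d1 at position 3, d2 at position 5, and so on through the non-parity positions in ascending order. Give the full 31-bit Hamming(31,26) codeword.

Place data bits at non-power-of-two positions: b3=1, b5=0, b6=1, b7=1, b9=1, b10=1, b11=0, b12=1, b13=1, b14=0, b15=0, b17=0, b18=0, b19=0, b20=0, b21=1, b22=1, b23=1, b24=0, b25=1, b26=1, b27=0, b28=0, b29=1, b30=1, b31=0.
p1 = XOR of data positions {3,5,7,9,11,13,15,17,19,21,23,25,27,29,31} = 1⊕0⊕1⊕1⊕0⊕1⊕0⊕0⊕0⊕1⊕1⊕1⊕0⊕1⊕0 = 0
p2 = XOR of data positions {3,6,7,10,11,14,15,18,19,22,23,26,27,30,31} = 1⊕1⊕1⊕1⊕0⊕0⊕0⊕0⊕0⊕1⊕1⊕1⊕0⊕1⊕0 = 0
p4 = XOR of data positions {5,6,7,12,13,14,15,20,21,22,23,28,29,30,31} = 0⊕1⊕1⊕1⊕1⊕0⊕0⊕0⊕1⊕1⊕1⊕0⊕1⊕1⊕0 = 1
p8 = XOR of data positions {9,10,11,12,13,14,15,24,25,26,27,28,29,30,31} = 1⊕1⊕0⊕1⊕1⊕0⊕0⊕0⊕1⊕1⊕0⊕0⊕1⊕1⊕0 = 0
p16 = XOR of data positions {17,18,19,20,21,22,23,24,25,26,27,28,29,30,31} = 0⊕0⊕0⊕0⊕1⊕1⊕1⊕0⊕1⊕1⊕0⊕0⊕1⊕1⊕0 = 1
Codeword b1..b31 = 0011011011011001000011101100110

0011011011011001000011101100110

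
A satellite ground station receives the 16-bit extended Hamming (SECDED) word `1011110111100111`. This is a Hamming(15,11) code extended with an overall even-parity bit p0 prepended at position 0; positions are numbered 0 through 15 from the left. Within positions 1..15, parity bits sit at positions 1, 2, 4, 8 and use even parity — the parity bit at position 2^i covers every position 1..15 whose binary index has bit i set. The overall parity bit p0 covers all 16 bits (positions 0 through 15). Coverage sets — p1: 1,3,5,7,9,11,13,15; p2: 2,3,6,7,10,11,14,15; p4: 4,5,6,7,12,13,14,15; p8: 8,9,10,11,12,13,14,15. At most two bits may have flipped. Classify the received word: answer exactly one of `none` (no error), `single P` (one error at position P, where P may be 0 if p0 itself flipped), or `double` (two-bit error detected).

none

s1: b1⊕b3⊕b5⊕b7⊕b9⊕b11⊕b13⊕b15 = 0⊕1⊕1⊕1⊕1⊕0⊕1⊕1 = 0
s2: b2⊕b3⊕b6⊕b7⊕b10⊕b11⊕b14⊕b15 = 1⊕1⊕0⊕1⊕1⊕0⊕1⊕1 = 0
s4: b4⊕b5⊕b6⊕b7⊕b12⊕b13⊕b14⊕b15 = 1⊕1⊕0⊕1⊕0⊕1⊕1⊕1 = 0
s8: b8⊕b9⊕b10⊕b11⊕b12⊕b13⊕b14⊕b15 = 1⊕1⊕1⊕0⊕0⊕1⊕1⊕1 = 0
Syndrome (s8...s1) = 0000 → position 0 (no error).
Overall parity (XOR of all 16 bits, including p0): 1⊕0⊕1⊕1⊕1⊕1⊕0⊕1⊕1⊕1⊕1⊕0⊕0⊕1⊕1⊕1 = 0
Overall=0, syndrome position=0 → no error.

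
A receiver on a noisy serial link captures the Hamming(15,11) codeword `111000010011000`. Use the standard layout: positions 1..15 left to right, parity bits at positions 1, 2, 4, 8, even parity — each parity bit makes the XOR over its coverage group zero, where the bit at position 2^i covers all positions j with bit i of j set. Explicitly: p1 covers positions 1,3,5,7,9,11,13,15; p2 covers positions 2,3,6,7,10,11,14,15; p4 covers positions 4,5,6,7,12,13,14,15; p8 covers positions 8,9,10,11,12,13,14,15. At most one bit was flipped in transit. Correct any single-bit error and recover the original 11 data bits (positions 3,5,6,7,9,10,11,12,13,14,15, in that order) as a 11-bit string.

10000011001

s1: b1⊕b3⊕b5⊕b7⊕b9⊕b11⊕b13⊕b15 = 1⊕1⊕0⊕0⊕0⊕1⊕0⊕0 = 1
s2: b2⊕b3⊕b6⊕b7⊕b10⊕b11⊕b14⊕b15 = 1⊕1⊕0⊕0⊕0⊕1⊕0⊕0 = 1
s4: b4⊕b5⊕b6⊕b7⊕b12⊕b13⊕b14⊕b15 = 0⊕0⊕0⊕0⊕1⊕0⊕0⊕0 = 1
s8: b8⊕b9⊕b10⊕b11⊕b12⊕b13⊕b14⊕b15 = 1⊕0⊕0⊕1⊕1⊕0⊕0⊕0 = 1
Syndrome (s8...s1) = 1111 → position 15.
Flip bit 15: corrected codeword = 111000010011001
Data bits at positions 3,5,6,7,9,10,11,12,13,14,15: 10000011001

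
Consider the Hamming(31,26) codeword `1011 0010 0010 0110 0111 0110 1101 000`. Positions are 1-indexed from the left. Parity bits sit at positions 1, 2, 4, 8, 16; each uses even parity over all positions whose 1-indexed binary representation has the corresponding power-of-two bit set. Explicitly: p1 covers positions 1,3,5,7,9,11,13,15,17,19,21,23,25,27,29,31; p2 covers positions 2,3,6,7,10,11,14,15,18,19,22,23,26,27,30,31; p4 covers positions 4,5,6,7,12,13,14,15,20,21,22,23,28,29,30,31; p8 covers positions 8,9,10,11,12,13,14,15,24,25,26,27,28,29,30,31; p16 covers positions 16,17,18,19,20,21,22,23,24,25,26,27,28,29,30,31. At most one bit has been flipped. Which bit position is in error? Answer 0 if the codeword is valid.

s1: b1⊕b3⊕b5⊕b7⊕b9⊕b11⊕b13⊕b15⊕b17⊕b19⊕b21⊕b23⊕b25⊕b27⊕b29⊕b31 = 1⊕1⊕0⊕1⊕0⊕1⊕0⊕1⊕0⊕1⊕0⊕1⊕1⊕0⊕0⊕0 = 0
s2: b2⊕b3⊕b6⊕b7⊕b10⊕b11⊕b14⊕b15⊕b18⊕b19⊕b22⊕b23⊕b26⊕b27⊕b30⊕b31 = 0⊕1⊕0⊕1⊕0⊕1⊕1⊕1⊕1⊕1⊕1⊕1⊕1⊕0⊕0⊕0 = 0
s4: b4⊕b5⊕b6⊕b7⊕b12⊕b13⊕b14⊕b15⊕b20⊕b21⊕b22⊕b23⊕b28⊕b29⊕b30⊕b31 = 1⊕0⊕0⊕1⊕0⊕0⊕1⊕1⊕1⊕0⊕1⊕1⊕1⊕0⊕0⊕0 = 0
s8: b8⊕b9⊕b10⊕b11⊕b12⊕b13⊕b14⊕b15⊕b24⊕b25⊕b26⊕b27⊕b28⊕b29⊕b30⊕b31 = 0⊕0⊕0⊕1⊕0⊕0⊕1⊕1⊕0⊕1⊕1⊕0⊕1⊕0⊕0⊕0 = 0
s16: b16⊕b17⊕b18⊕b19⊕b20⊕b21⊕b22⊕b23⊕b24⊕b25⊕b26⊕b27⊕b28⊕b29⊕b30⊕b31 = 0⊕0⊕1⊕1⊕1⊕0⊕1⊕1⊕0⊕1⊕1⊕0⊕1⊕0⊕0⊕0 = 0
Syndrome (s16...s1) = 00000 → position 0 (no error).

0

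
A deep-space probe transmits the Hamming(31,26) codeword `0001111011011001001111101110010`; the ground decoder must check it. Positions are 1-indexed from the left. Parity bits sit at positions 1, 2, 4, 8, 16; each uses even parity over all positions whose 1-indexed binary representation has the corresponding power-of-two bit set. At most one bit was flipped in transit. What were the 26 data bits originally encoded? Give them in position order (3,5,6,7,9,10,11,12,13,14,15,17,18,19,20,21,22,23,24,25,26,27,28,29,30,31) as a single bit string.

01101101100001111101110010

s1: b1⊕b3⊕b5⊕b7⊕b9⊕b11⊕b13⊕b15⊕b17⊕b19⊕b21⊕b23⊕b25⊕b27⊕b29⊕b31 = 0⊕0⊕1⊕1⊕1⊕0⊕1⊕0⊕0⊕1⊕1⊕1⊕1⊕1⊕0⊕0 = 1
s2: b2⊕b3⊕b6⊕b7⊕b10⊕b11⊕b14⊕b15⊕b18⊕b19⊕b22⊕b23⊕b26⊕b27⊕b30⊕b31 = 0⊕0⊕1⊕1⊕1⊕0⊕0⊕0⊕0⊕1⊕1⊕1⊕1⊕1⊕1⊕0 = 1
s4: b4⊕b5⊕b6⊕b7⊕b12⊕b13⊕b14⊕b15⊕b20⊕b21⊕b22⊕b23⊕b28⊕b29⊕b30⊕b31 = 1⊕1⊕1⊕1⊕1⊕1⊕0⊕0⊕1⊕1⊕1⊕1⊕0⊕0⊕1⊕0 = 1
s8: b8⊕b9⊕b10⊕b11⊕b12⊕b13⊕b14⊕b15⊕b24⊕b25⊕b26⊕b27⊕b28⊕b29⊕b30⊕b31 = 0⊕1⊕1⊕0⊕1⊕1⊕0⊕0⊕0⊕1⊕1⊕1⊕0⊕0⊕1⊕0 = 0
s16: b16⊕b17⊕b18⊕b19⊕b20⊕b21⊕b22⊕b23⊕b24⊕b25⊕b26⊕b27⊕b28⊕b29⊕b30⊕b31 = 1⊕0⊕0⊕1⊕1⊕1⊕1⊕1⊕0⊕1⊕1⊕1⊕0⊕0⊕1⊕0 = 0
Syndrome (s16...s1) = 00111 → position 7.
Flip bit 7: corrected codeword = 0001110011011001001111101110010
Data bits at positions 3,5,6,7,9,10,11,12,13,14,15,17,18,19,20,21,22,23,24,25,26,27,28,29,30,31: 01101101100001111101110010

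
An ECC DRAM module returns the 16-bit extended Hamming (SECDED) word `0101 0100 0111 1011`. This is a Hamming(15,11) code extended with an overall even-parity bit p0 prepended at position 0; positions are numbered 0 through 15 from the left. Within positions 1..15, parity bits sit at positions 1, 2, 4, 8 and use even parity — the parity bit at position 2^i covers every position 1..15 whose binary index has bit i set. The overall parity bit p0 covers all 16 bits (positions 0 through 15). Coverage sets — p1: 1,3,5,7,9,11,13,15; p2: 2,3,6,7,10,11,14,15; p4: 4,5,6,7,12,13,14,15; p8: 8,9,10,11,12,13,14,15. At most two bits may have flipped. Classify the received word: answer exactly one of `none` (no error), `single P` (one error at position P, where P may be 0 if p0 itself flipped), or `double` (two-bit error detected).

s1: b1⊕b3⊕b5⊕b7⊕b9⊕b11⊕b13⊕b15 = 1⊕1⊕1⊕0⊕1⊕1⊕0⊕1 = 0
s2: b2⊕b3⊕b6⊕b7⊕b10⊕b11⊕b14⊕b15 = 0⊕1⊕0⊕0⊕1⊕1⊕1⊕1 = 1
s4: b4⊕b5⊕b6⊕b7⊕b12⊕b13⊕b14⊕b15 = 0⊕1⊕0⊕0⊕1⊕0⊕1⊕1 = 0
s8: b8⊕b9⊕b10⊕b11⊕b12⊕b13⊕b14⊕b15 = 0⊕1⊕1⊕1⊕1⊕0⊕1⊕1 = 0
Syndrome (s8...s1) = 0010 → position 2.
Overall parity (XOR of all 16 bits, including p0): 0⊕1⊕0⊕1⊕0⊕1⊕0⊕0⊕0⊕1⊕1⊕1⊕1⊕0⊕1⊕1 = 1
Overall=1, syndrome position=2 → single-bit error at position 2.

single 2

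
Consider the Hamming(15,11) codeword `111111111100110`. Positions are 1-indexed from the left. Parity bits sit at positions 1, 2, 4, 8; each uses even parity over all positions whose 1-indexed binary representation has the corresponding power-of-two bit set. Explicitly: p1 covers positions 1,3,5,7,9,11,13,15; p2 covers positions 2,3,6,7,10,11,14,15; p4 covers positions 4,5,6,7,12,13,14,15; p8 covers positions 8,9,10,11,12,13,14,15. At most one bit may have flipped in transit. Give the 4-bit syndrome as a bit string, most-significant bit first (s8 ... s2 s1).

1000

s1: b1⊕b3⊕b5⊕b7⊕b9⊕b11⊕b13⊕b15 = 1⊕1⊕1⊕1⊕1⊕0⊕1⊕0 = 0
s2: b2⊕b3⊕b6⊕b7⊕b10⊕b11⊕b14⊕b15 = 1⊕1⊕1⊕1⊕1⊕0⊕1⊕0 = 0
s4: b4⊕b5⊕b6⊕b7⊕b12⊕b13⊕b14⊕b15 = 1⊕1⊕1⊕1⊕0⊕1⊕1⊕0 = 0
s8: b8⊕b9⊕b10⊕b11⊕b12⊕b13⊕b14⊕b15 = 1⊕1⊕1⊕0⊕0⊕1⊕1⊕0 = 1
Syndrome (s8...s1) = 1000 → position 8.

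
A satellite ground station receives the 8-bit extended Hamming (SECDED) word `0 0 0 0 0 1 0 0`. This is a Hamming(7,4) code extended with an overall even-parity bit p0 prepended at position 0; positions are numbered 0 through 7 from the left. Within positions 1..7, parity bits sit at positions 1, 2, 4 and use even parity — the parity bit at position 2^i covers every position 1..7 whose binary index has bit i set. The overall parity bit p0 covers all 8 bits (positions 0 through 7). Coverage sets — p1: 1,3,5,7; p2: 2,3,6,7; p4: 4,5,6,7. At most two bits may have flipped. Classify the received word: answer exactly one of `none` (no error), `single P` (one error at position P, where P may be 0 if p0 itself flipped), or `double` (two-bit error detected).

single 5

s1: b1⊕b3⊕b5⊕b7 = 0⊕0⊕1⊕0 = 1
s2: b2⊕b3⊕b6⊕b7 = 0⊕0⊕0⊕0 = 0
s4: b4⊕b5⊕b6⊕b7 = 0⊕1⊕0⊕0 = 1
Syndrome (s4...s1) = 101 → position 5.
Overall parity (XOR of all 8 bits, including p0): 0⊕0⊕0⊕0⊕0⊕1⊕0⊕0 = 1
Overall=1, syndrome position=5 → single-bit error at position 5.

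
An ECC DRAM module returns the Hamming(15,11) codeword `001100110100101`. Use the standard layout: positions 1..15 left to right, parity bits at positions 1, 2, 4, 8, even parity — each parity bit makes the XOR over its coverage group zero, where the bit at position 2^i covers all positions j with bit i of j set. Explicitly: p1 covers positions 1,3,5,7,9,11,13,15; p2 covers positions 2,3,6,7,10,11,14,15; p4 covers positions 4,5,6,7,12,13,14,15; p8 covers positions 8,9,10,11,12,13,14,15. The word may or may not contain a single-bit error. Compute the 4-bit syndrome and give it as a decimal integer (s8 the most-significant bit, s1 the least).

0

s1: b1⊕b3⊕b5⊕b7⊕b9⊕b11⊕b13⊕b15 = 0⊕1⊕0⊕1⊕0⊕0⊕1⊕1 = 0
s2: b2⊕b3⊕b6⊕b7⊕b10⊕b11⊕b14⊕b15 = 0⊕1⊕0⊕1⊕1⊕0⊕0⊕1 = 0
s4: b4⊕b5⊕b6⊕b7⊕b12⊕b13⊕b14⊕b15 = 1⊕0⊕0⊕1⊕0⊕1⊕0⊕1 = 0
s8: b8⊕b9⊕b10⊕b11⊕b12⊕b13⊕b14⊕b15 = 1⊕0⊕1⊕0⊕0⊕1⊕0⊕1 = 0
Syndrome (s8...s1) = 0000 → position 0 (no error).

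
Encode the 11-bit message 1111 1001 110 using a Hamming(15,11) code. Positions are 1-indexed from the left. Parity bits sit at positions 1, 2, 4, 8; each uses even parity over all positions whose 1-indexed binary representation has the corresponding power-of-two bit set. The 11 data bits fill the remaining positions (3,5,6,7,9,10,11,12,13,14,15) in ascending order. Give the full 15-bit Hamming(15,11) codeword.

Place data bits at non-power-of-two positions: b3=1, b5=1, b6=1, b7=1, b9=1, b10=0, b11=0, b12=1, b13=1, b14=1, b15=0.
p1 = XOR of data positions {3,5,7,9,11,13,15} = 1⊕1⊕1⊕1⊕0⊕1⊕0 = 1
p2 = XOR of data positions {3,6,7,10,11,14,15} = 1⊕1⊕1⊕0⊕0⊕1⊕0 = 0
p4 = XOR of data positions {5,6,7,12,13,14,15} = 1⊕1⊕1⊕1⊕1⊕1⊕0 = 0
p8 = XOR of data positions {9,10,11,12,13,14,15} = 1⊕0⊕0⊕1⊕1⊕1⊕0 = 0
Codeword b1..b15 = 101011101001110

101011101001110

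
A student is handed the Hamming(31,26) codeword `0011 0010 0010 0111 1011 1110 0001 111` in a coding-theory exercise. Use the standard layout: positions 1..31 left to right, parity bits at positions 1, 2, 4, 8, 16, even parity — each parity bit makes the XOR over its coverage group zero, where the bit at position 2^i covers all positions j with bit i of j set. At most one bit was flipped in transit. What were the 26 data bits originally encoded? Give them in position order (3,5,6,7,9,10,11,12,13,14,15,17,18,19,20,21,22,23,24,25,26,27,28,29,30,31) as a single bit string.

s1: b1⊕b3⊕b5⊕b7⊕b9⊕b11⊕b13⊕b15⊕b17⊕b19⊕b21⊕b23⊕b25⊕b27⊕b29⊕b31 = 0⊕1⊕0⊕1⊕0⊕1⊕0⊕1⊕1⊕1⊕1⊕1⊕0⊕0⊕1⊕1 = 0
s2: b2⊕b3⊕b6⊕b7⊕b10⊕b11⊕b14⊕b15⊕b18⊕b19⊕b22⊕b23⊕b26⊕b27⊕b30⊕b31 = 0⊕1⊕0⊕1⊕0⊕1⊕1⊕1⊕0⊕1⊕1⊕1⊕0⊕0⊕1⊕1 = 0
s4: b4⊕b5⊕b6⊕b7⊕b12⊕b13⊕b14⊕b15⊕b20⊕b21⊕b22⊕b23⊕b28⊕b29⊕b30⊕b31 = 1⊕0⊕0⊕1⊕0⊕0⊕1⊕1⊕1⊕1⊕1⊕1⊕1⊕1⊕1⊕1 = 0
s8: b8⊕b9⊕b10⊕b11⊕b12⊕b13⊕b14⊕b15⊕b24⊕b25⊕b26⊕b27⊕b28⊕b29⊕b30⊕b31 = 0⊕0⊕0⊕1⊕0⊕0⊕1⊕1⊕0⊕0⊕0⊕0⊕1⊕1⊕1⊕1 = 1
s16: b16⊕b17⊕b18⊕b19⊕b20⊕b21⊕b22⊕b23⊕b24⊕b25⊕b26⊕b27⊕b28⊕b29⊕b30⊕b31 = 1⊕1⊕0⊕1⊕1⊕1⊕1⊕1⊕0⊕0⊕0⊕0⊕1⊕1⊕1⊕1 = 1
Syndrome (s16...s1) = 11000 → position 24.
Flip bit 24: corrected codeword = 0011001000100111101111110001111
Data bits at positions 3,5,6,7,9,10,11,12,13,14,15,17,18,19,20,21,22,23,24,25,26,27,28,29,30,31: 10010010011101111110001111

10010010011101111110001111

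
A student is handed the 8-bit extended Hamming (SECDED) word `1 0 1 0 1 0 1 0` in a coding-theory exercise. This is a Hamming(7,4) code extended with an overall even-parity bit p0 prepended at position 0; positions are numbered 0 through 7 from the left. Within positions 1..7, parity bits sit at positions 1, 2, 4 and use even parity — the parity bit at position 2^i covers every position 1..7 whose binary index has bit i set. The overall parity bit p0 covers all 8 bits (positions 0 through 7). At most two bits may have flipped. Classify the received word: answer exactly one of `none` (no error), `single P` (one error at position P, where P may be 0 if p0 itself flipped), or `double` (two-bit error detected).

s1: b1⊕b3⊕b5⊕b7 = 0⊕0⊕0⊕0 = 0
s2: b2⊕b3⊕b6⊕b7 = 1⊕0⊕1⊕0 = 0
s4: b4⊕b5⊕b6⊕b7 = 1⊕0⊕1⊕0 = 0
Syndrome (s4...s1) = 000 → position 0 (no error).
Overall parity (XOR of all 8 bits, including p0): 1⊕0⊕1⊕0⊕1⊕0⊕1⊕0 = 0
Overall=0, syndrome position=0 → no error.

none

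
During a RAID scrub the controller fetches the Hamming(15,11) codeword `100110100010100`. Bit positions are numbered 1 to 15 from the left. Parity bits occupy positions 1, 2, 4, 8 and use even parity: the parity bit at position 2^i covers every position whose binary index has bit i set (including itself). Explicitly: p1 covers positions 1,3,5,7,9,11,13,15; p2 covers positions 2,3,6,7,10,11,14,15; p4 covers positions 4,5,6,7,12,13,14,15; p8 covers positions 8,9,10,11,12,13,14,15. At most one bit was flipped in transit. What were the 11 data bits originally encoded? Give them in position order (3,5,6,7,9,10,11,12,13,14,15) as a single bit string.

s1: b1⊕b3⊕b5⊕b7⊕b9⊕b11⊕b13⊕b15 = 1⊕0⊕1⊕1⊕0⊕1⊕1⊕0 = 1
s2: b2⊕b3⊕b6⊕b7⊕b10⊕b11⊕b14⊕b15 = 0⊕0⊕0⊕1⊕0⊕1⊕0⊕0 = 0
s4: b4⊕b5⊕b6⊕b7⊕b12⊕b13⊕b14⊕b15 = 1⊕1⊕0⊕1⊕0⊕1⊕0⊕0 = 0
s8: b8⊕b9⊕b10⊕b11⊕b12⊕b13⊕b14⊕b15 = 0⊕0⊕0⊕1⊕0⊕1⊕0⊕0 = 0
Syndrome (s8...s1) = 0001 → position 1.
Flip bit 1: corrected codeword = 000110100010100
Data bits at positions 3,5,6,7,9,10,11,12,13,14,15: 01010010100

01010010100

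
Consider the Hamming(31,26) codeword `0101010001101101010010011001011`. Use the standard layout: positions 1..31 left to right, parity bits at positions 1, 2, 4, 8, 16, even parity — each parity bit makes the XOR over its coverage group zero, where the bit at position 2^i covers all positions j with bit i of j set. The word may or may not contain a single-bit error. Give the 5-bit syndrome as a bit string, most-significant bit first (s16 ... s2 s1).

01001

s1: b1⊕b3⊕b5⊕b7⊕b9⊕b11⊕b13⊕b15⊕b17⊕b19⊕b21⊕b23⊕b25⊕b27⊕b29⊕b31 = 0⊕0⊕0⊕0⊕0⊕1⊕1⊕0⊕0⊕0⊕1⊕0⊕1⊕0⊕0⊕1 = 1
s2: b2⊕b3⊕b6⊕b7⊕b10⊕b11⊕b14⊕b15⊕b18⊕b19⊕b22⊕b23⊕b26⊕b27⊕b30⊕b31 = 1⊕0⊕1⊕0⊕1⊕1⊕1⊕0⊕1⊕0⊕0⊕0⊕0⊕0⊕1⊕1 = 0
s4: b4⊕b5⊕b6⊕b7⊕b12⊕b13⊕b14⊕b15⊕b20⊕b21⊕b22⊕b23⊕b28⊕b29⊕b30⊕b31 = 1⊕0⊕1⊕0⊕0⊕1⊕1⊕0⊕0⊕1⊕0⊕0⊕1⊕0⊕1⊕1 = 0
s8: b8⊕b9⊕b10⊕b11⊕b12⊕b13⊕b14⊕b15⊕b24⊕b25⊕b26⊕b27⊕b28⊕b29⊕b30⊕b31 = 0⊕0⊕1⊕1⊕0⊕1⊕1⊕0⊕1⊕1⊕0⊕0⊕1⊕0⊕1⊕1 = 1
s16: b16⊕b17⊕b18⊕b19⊕b20⊕b21⊕b22⊕b23⊕b24⊕b25⊕b26⊕b27⊕b28⊕b29⊕b30⊕b31 = 1⊕0⊕1⊕0⊕0⊕1⊕0⊕0⊕1⊕1⊕0⊕0⊕1⊕0⊕1⊕1 = 0
Syndrome (s16...s1) = 01001 → position 9.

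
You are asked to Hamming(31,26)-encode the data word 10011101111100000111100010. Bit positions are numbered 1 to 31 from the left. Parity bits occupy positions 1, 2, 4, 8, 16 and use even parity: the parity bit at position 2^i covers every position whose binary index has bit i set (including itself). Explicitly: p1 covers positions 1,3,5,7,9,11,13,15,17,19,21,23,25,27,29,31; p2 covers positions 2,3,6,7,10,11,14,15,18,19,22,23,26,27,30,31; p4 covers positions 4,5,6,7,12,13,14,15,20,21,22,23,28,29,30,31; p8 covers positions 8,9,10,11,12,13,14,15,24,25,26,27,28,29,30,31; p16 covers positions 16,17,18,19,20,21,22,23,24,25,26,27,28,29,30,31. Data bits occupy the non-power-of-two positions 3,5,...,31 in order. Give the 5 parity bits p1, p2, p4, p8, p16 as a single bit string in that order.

Place data bits at non-power-of-two positions: b3=1, b5=0, b6=0, b7=1, b9=1, b10=1, b11=0, b12=1, b13=1, b14=1, b15=1, b17=1, b18=0, b19=0, b20=0, b21=0, b22=0, b23=1, b24=1, b25=1, b26=1, b27=0, b28=0, b29=0, b30=1, b31=0.
p1 = XOR of data positions {3,5,7,9,11,13,15,17,19,21,23,25,27,29,31} = 1⊕0⊕1⊕1⊕0⊕1⊕1⊕1⊕0⊕0⊕1⊕1⊕0⊕0⊕0 = 0
p2 = XOR of data positions {3,6,7,10,11,14,15,18,19,22,23,26,27,30,31} = 1⊕0⊕1⊕1⊕0⊕1⊕1⊕0⊕0⊕0⊕1⊕1⊕0⊕1⊕0 = 0
p4 = XOR of data positions {5,6,7,12,13,14,15,20,21,22,23,28,29,30,31} = 0⊕0⊕1⊕1⊕1⊕1⊕1⊕0⊕0⊕0⊕1⊕0⊕0⊕1⊕0 = 1
p8 = XOR of data positions {9,10,11,12,13,14,15,24,25,26,27,28,29,30,31} = 1⊕1⊕0⊕1⊕1⊕1⊕1⊕1⊕1⊕1⊕0⊕0⊕0⊕1⊕0 = 0
p16 = XOR of data positions {17,18,19,20,21,22,23,24,25,26,27,28,29,30,31} = 1⊕0⊕0⊕0⊕0⊕0⊕1⊕1⊕1⊕1⊕0⊕0⊕0⊕1⊕0 = 0
Parity bits p1,p2,p4,p8,p16 = 00100

00100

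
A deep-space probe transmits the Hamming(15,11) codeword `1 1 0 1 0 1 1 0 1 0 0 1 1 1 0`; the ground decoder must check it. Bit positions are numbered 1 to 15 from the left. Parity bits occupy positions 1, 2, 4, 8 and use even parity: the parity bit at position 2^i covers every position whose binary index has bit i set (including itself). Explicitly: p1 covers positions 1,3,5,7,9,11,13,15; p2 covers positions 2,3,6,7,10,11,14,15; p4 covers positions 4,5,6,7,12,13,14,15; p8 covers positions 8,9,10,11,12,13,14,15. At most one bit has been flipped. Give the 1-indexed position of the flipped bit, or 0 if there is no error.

0

s1: b1⊕b3⊕b5⊕b7⊕b9⊕b11⊕b13⊕b15 = 1⊕0⊕0⊕1⊕1⊕0⊕1⊕0 = 0
s2: b2⊕b3⊕b6⊕b7⊕b10⊕b11⊕b14⊕b15 = 1⊕0⊕1⊕1⊕0⊕0⊕1⊕0 = 0
s4: b4⊕b5⊕b6⊕b7⊕b12⊕b13⊕b14⊕b15 = 1⊕0⊕1⊕1⊕1⊕1⊕1⊕0 = 0
s8: b8⊕b9⊕b10⊕b11⊕b12⊕b13⊕b14⊕b15 = 0⊕1⊕0⊕0⊕1⊕1⊕1⊕0 = 0
Syndrome (s8...s1) = 0000 → position 0 (no error).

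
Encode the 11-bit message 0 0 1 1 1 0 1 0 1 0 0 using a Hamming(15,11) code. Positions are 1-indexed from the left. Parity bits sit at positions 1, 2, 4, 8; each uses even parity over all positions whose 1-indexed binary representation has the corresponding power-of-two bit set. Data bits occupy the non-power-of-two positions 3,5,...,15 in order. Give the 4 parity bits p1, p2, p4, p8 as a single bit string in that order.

Place data bits at non-power-of-two positions: b3=0, b5=0, b6=1, b7=1, b9=1, b10=0, b11=1, b12=0, b13=1, b14=0, b15=0.
p1 = XOR of data positions {3,5,7,9,11,13,15} = 0⊕0⊕1⊕1⊕1⊕1⊕0 = 0
p2 = XOR of data positions {3,6,7,10,11,14,15} = 0⊕1⊕1⊕0⊕1⊕0⊕0 = 1
p4 = XOR of data positions {5,6,7,12,13,14,15} = 0⊕1⊕1⊕0⊕1⊕0⊕0 = 1
p8 = XOR of data positions {9,10,11,12,13,14,15} = 1⊕0⊕1⊕0⊕1⊕0⊕0 = 1
Parity bits p1,p2,p4,p8 = 0111

0111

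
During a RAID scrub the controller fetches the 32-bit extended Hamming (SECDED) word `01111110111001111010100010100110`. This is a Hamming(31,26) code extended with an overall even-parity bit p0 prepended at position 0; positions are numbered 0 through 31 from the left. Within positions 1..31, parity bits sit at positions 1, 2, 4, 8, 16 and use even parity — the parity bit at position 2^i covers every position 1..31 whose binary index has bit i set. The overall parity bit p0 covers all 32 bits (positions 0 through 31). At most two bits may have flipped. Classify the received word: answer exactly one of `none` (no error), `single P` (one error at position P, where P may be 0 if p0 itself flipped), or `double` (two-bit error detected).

s1: b1⊕b3⊕b5⊕b7⊕b9⊕b11⊕b13⊕b15⊕b17⊕b19⊕b21⊕b23⊕b25⊕b27⊕b29⊕b31 = 1⊕1⊕1⊕0⊕1⊕0⊕1⊕1⊕0⊕0⊕0⊕0⊕0⊕0⊕1⊕0 = 1
s2: b2⊕b3⊕b6⊕b7⊕b10⊕b11⊕b14⊕b15⊕b18⊕b19⊕b22⊕b23⊕b26⊕b27⊕b30⊕b31 = 1⊕1⊕1⊕0⊕1⊕0⊕1⊕1⊕1⊕0⊕0⊕0⊕1⊕0⊕1⊕0 = 1
s4: b4⊕b5⊕b6⊕b7⊕b12⊕b13⊕b14⊕b15⊕b20⊕b21⊕b22⊕b23⊕b28⊕b29⊕b30⊕b31 = 1⊕1⊕1⊕0⊕0⊕1⊕1⊕1⊕1⊕0⊕0⊕0⊕0⊕1⊕1⊕0 = 1
s8: b8⊕b9⊕b10⊕b11⊕b12⊕b13⊕b14⊕b15⊕b24⊕b25⊕b26⊕b27⊕b28⊕b29⊕b30⊕b31 = 1⊕1⊕1⊕0⊕0⊕1⊕1⊕1⊕1⊕0⊕1⊕0⊕0⊕1⊕1⊕0 = 0
s16: b16⊕b17⊕b18⊕b19⊕b20⊕b21⊕b22⊕b23⊕b24⊕b25⊕b26⊕b27⊕b28⊕b29⊕b30⊕b31 = 1⊕0⊕1⊕0⊕1⊕0⊕0⊕0⊕1⊕0⊕1⊕0⊕0⊕1⊕1⊕0 = 1
Syndrome (s16...s1) = 10111 → position 23.
Overall parity (XOR of all 32 bits, including p0): 0⊕1⊕1⊕1⊕1⊕1⊕1⊕0⊕1⊕1⊕1⊕0⊕0⊕1⊕1⊕1⊕1⊕0⊕1⊕0⊕1⊕0⊕0⊕0⊕1⊕0⊕1⊕0⊕0⊕1⊕1⊕0 = 1
Overall=1, syndrome position=23 → single-bit error at position 23.

single 23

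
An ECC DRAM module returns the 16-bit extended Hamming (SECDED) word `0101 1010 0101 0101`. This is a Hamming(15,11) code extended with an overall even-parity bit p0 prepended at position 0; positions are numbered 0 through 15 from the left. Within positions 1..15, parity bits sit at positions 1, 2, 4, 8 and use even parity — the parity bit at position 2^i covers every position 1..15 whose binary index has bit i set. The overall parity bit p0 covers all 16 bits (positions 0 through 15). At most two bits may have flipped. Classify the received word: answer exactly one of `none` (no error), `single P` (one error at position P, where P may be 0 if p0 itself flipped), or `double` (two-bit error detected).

s1: b1⊕b3⊕b5⊕b7⊕b9⊕b11⊕b13⊕b15 = 1⊕1⊕0⊕0⊕1⊕1⊕1⊕1 = 0
s2: b2⊕b3⊕b6⊕b7⊕b10⊕b11⊕b14⊕b15 = 0⊕1⊕1⊕0⊕0⊕1⊕0⊕1 = 0
s4: b4⊕b5⊕b6⊕b7⊕b12⊕b13⊕b14⊕b15 = 1⊕0⊕1⊕0⊕0⊕1⊕0⊕1 = 0
s8: b8⊕b9⊕b10⊕b11⊕b12⊕b13⊕b14⊕b15 = 0⊕1⊕0⊕1⊕0⊕1⊕0⊕1 = 0
Syndrome (s8...s1) = 0000 → position 0 (no error).
Overall parity (XOR of all 16 bits, including p0): 0⊕1⊕0⊕1⊕1⊕0⊕1⊕0⊕0⊕1⊕0⊕1⊕0⊕1⊕0⊕1 = 0
Overall=0, syndrome position=0 → no error.

none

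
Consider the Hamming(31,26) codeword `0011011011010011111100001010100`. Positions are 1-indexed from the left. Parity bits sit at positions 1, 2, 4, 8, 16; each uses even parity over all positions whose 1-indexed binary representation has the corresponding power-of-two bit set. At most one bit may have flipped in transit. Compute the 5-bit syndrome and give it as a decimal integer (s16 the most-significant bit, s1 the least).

s1: b1⊕b3⊕b5⊕b7⊕b9⊕b11⊕b13⊕b15⊕b17⊕b19⊕b21⊕b23⊕b25⊕b27⊕b29⊕b31 = 0⊕1⊕0⊕1⊕1⊕0⊕0⊕1⊕1⊕1⊕0⊕0⊕1⊕1⊕1⊕0 = 1
s2: b2⊕b3⊕b6⊕b7⊕b10⊕b11⊕b14⊕b15⊕b18⊕b19⊕b22⊕b23⊕b26⊕b27⊕b30⊕b31 = 0⊕1⊕1⊕1⊕1⊕0⊕0⊕1⊕1⊕1⊕0⊕0⊕0⊕1⊕0⊕0 = 0
s4: b4⊕b5⊕b6⊕b7⊕b12⊕b13⊕b14⊕b15⊕b20⊕b21⊕b22⊕b23⊕b28⊕b29⊕b30⊕b31 = 1⊕0⊕1⊕1⊕1⊕0⊕0⊕1⊕1⊕0⊕0⊕0⊕0⊕1⊕0⊕0 = 1
s8: b8⊕b9⊕b10⊕b11⊕b12⊕b13⊕b14⊕b15⊕b24⊕b25⊕b26⊕b27⊕b28⊕b29⊕b30⊕b31 = 0⊕1⊕1⊕0⊕1⊕0⊕0⊕1⊕0⊕1⊕0⊕1⊕0⊕1⊕0⊕0 = 1
s16: b16⊕b17⊕b18⊕b19⊕b20⊕b21⊕b22⊕b23⊕b24⊕b25⊕b26⊕b27⊕b28⊕b29⊕b30⊕b31 = 1⊕1⊕1⊕1⊕1⊕0⊕0⊕0⊕0⊕1⊕0⊕1⊕0⊕1⊕0⊕0 = 0
Syndrome (s16...s1) = 01101 → position 13.

13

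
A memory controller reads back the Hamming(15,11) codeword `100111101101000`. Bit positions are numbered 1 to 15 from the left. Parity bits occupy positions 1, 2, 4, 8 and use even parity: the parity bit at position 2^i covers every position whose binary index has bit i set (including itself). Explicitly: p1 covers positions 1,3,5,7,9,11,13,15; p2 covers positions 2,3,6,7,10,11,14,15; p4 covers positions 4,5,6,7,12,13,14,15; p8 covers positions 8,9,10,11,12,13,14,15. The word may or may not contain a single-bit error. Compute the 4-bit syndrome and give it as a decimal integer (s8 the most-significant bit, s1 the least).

s1: b1⊕b3⊕b5⊕b7⊕b9⊕b11⊕b13⊕b15 = 1⊕0⊕1⊕1⊕1⊕0⊕0⊕0 = 0
s2: b2⊕b3⊕b6⊕b7⊕b10⊕b11⊕b14⊕b15 = 0⊕0⊕1⊕1⊕1⊕0⊕0⊕0 = 1
s4: b4⊕b5⊕b6⊕b7⊕b12⊕b13⊕b14⊕b15 = 1⊕1⊕1⊕1⊕1⊕0⊕0⊕0 = 1
s8: b8⊕b9⊕b10⊕b11⊕b12⊕b13⊕b14⊕b15 = 0⊕1⊕1⊕0⊕1⊕0⊕0⊕0 = 1
Syndrome (s8...s1) = 1110 → position 14.

14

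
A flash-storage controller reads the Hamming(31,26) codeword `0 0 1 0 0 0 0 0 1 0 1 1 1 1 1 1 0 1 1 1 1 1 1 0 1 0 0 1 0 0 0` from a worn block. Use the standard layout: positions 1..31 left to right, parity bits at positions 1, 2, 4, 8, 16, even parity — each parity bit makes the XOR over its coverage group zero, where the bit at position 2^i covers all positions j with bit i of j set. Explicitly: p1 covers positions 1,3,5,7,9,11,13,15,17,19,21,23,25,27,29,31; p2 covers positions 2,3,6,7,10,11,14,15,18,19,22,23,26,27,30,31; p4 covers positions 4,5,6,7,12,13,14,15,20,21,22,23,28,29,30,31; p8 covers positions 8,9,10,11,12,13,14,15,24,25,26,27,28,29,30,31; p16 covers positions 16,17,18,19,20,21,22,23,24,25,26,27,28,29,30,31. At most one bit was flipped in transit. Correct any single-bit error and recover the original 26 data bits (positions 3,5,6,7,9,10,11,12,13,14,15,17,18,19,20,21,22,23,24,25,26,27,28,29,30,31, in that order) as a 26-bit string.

s1: b1⊕b3⊕b5⊕b7⊕b9⊕b11⊕b13⊕b15⊕b17⊕b19⊕b21⊕b23⊕b25⊕b27⊕b29⊕b31 = 0⊕1⊕0⊕0⊕1⊕1⊕1⊕1⊕0⊕1⊕1⊕1⊕1⊕0⊕0⊕0 = 1
s2: b2⊕b3⊕b6⊕b7⊕b10⊕b11⊕b14⊕b15⊕b18⊕b19⊕b22⊕b23⊕b26⊕b27⊕b30⊕b31 = 0⊕1⊕0⊕0⊕0⊕1⊕1⊕1⊕1⊕1⊕1⊕1⊕0⊕0⊕0⊕0 = 0
s4: b4⊕b5⊕b6⊕b7⊕b12⊕b13⊕b14⊕b15⊕b20⊕b21⊕b22⊕b23⊕b28⊕b29⊕b30⊕b31 = 0⊕0⊕0⊕0⊕1⊕1⊕1⊕1⊕1⊕1⊕1⊕1⊕1⊕0⊕0⊕0 = 1
s8: b8⊕b9⊕b10⊕b11⊕b12⊕b13⊕b14⊕b15⊕b24⊕b25⊕b26⊕b27⊕b28⊕b29⊕b30⊕b31 = 0⊕1⊕0⊕1⊕1⊕1⊕1⊕1⊕0⊕1⊕0⊕0⊕1⊕0⊕0⊕0 = 0
s16: b16⊕b17⊕b18⊕b19⊕b20⊕b21⊕b22⊕b23⊕b24⊕b25⊕b26⊕b27⊕b28⊕b29⊕b30⊕b31 = 1⊕0⊕1⊕1⊕1⊕1⊕1⊕1⊕0⊕1⊕0⊕0⊕1⊕0⊕0⊕0 = 1
Syndrome (s16...s1) = 10101 → position 21.
Flip bit 21: corrected codeword = 0010000010111111011101101001000
Data bits at positions 3,5,6,7,9,10,11,12,13,14,15,17,18,19,20,21,22,23,24,25,26,27,28,29,30,31: 10001011111011101101001000

10001011111011101101001000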